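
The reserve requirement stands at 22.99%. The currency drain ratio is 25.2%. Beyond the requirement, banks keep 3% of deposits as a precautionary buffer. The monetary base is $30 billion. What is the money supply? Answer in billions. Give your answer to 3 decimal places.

$73.374 billion

The money multiplier is m = (1 + c) / (rr + e + c) = (1 + 0.252) / (0.2299 + 0.03 + 0.252) ≈ 2.445790.
So M = m × MB = 2.445790 × 30 = 73.3737 billion.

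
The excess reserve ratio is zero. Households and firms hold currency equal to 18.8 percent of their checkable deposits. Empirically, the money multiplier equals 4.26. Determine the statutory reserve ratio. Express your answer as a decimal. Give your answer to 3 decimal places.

0.091

Using m = 4.26. Since m = (1 + c)/(c + rr + e), the denominator satisfies c + rr + e = (1 + c)/m = (1 + 0.188) / 4.26 ≈ 0.278873.
With c = 0.188 and e = 0, the statutory reserve ratio is 0.278873 − 0.188 − 0 = 0.090873.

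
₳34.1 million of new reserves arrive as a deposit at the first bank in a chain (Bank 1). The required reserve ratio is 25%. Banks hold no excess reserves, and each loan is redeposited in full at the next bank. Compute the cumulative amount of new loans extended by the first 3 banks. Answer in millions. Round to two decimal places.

Bank i lends (1 − rr)^i of the original deposit: Bank 1 lends 34.1·0.7500 = 25.5750, Bank 2 lends 34.1·0.7500² ≈ 19.1813, and so on.
Summing a geometric series: total = 34.1·[0.7500·(1 − 0.7500^3) / (1 − 0.7500)] ≈ 59.1422 million.

₳59.14 million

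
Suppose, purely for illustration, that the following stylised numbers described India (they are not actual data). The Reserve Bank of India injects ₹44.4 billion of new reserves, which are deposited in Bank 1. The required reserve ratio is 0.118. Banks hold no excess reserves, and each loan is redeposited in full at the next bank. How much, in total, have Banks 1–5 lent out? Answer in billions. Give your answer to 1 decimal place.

Bank i lends (1 − rr)^i of the original deposit: Bank 1 lends 44.4·0.8820 = 39.1608, Bank 2 lends 44.4·0.8820² ≈ 34.5398, and so on.
Summing a geometric series: total = 44.4·[0.8820·(1 − 0.8820^5) / (1 − 0.8820)] ≈ 154.7329 billion.

₹154.7 billion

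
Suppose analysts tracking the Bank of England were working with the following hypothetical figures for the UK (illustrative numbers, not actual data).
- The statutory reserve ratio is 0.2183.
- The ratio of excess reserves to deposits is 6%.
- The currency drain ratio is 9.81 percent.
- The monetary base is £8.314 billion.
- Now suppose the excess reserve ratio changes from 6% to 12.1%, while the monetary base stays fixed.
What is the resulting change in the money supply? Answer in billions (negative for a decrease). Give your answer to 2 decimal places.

-3.38 billion

Initially m₁ = (1 + 0.0981) / (0.2183 + 0.06 + 0.0981) ≈ 2.9174, so M₁ = 2.9174 × 8.314 ≈ 24.2553 billion.
After the change m₂ = (1 + 0.0981) / (0.2183 + 0.121 + 0.0981) ≈ 2.5105, so M₂ = 2.5105 × 8.314 ≈ 20.8723 billion.
ΔM = M₂ − M₁ = 20.8723 − 24.2553 = -3.383 billion.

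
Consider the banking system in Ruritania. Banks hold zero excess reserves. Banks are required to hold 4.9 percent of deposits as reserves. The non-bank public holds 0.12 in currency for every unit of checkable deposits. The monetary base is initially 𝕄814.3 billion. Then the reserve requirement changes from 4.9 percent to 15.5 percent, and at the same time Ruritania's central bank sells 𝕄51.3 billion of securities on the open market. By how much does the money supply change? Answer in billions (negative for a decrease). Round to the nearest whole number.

Before: m₁ = (1 + 0.12) / (0.049 + 0.12) ≈ 6.6272, MB₁ = 814.3, so M₁ = 6.6272 × 814.3 ≈ 5396.529 billion.
After: m₂ = (1 + 0.12) / (0.155 + 0.12) ≈ 4.0727, MB₂ = 814.3 − 51.3 = 763, so M₂ = 4.0727 × 763 = 3107.4701 billion.
ΔM = M₂ − M₁ = 3107.4701 − 5396.529 = -2289.0589 billion.

-2289 billion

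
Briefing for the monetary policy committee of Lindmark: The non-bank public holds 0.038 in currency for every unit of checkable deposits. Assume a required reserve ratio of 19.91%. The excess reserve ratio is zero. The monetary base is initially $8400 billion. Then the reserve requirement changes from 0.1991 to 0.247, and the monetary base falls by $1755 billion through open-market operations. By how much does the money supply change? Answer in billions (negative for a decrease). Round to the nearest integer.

-12573 billion

Before: m₁ = (1 + 0.038) / (0.1991 + 0.038) ≈ 4.37790, MB₁ = 8400, so M₁ = 4.37790 × 8400 = 36774.36 billion.
After: m₂ = (1 + 0.038) / (0.247 + 0.038) ≈ 3.64211, MB₂ = 8400 − 1755 = 6645, so M₂ = 3.64211 × 6645 ≈ 24201.821 billion.
ΔM = M₂ − M₁ = 24201.821 − 36774.36 = -12572.539 billion.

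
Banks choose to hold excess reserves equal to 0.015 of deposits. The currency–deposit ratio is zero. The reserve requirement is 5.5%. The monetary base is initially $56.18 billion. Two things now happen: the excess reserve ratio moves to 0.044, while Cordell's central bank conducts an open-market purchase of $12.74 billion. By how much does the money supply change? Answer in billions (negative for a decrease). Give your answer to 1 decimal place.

Before: m₁ = 1 / (0.055 + 0.015) ≈ 14.2857, MB₁ = 56.18, so M₁ = 14.2857 × 56.18 ≈ 802.5706 billion.
After: m₂ = 1 / (0.055 + 0.044) ≈ 10.1010, MB₂ = 56.18 + 12.74 = 68.92, so M₂ = 10.1010 × 68.92 ≈ 696.1609 billion.
ΔM = M₂ − M₁ = 696.1609 − 802.5706 = -106.4097 billion.

-106.4 billion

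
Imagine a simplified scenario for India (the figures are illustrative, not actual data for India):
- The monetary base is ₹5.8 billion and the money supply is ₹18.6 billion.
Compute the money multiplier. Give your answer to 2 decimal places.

3.21

The money multiplier is m = M / MB = 18.6 / 5.8 ≈ 3.20690.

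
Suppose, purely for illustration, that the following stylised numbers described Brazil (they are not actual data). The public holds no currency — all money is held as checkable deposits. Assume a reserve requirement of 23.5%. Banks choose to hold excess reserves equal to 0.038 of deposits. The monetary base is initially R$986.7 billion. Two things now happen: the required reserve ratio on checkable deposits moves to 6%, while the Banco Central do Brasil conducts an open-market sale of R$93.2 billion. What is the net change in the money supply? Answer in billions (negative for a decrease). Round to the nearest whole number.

Before: m₁ = 1 / (0.235 + 0.038) ≈ 3.6630, MB₁ = 986.7, so M₁ = 3.6630 × 986.7 = 3614.2821 billion.
After: m₂ = 1 / (0.06 + 0.038) ≈ 10.2041, MB₂ = 986.7 − 93.2 = 893.5, so M₂ = 10.2041 × 893.5 ≈ 9117.3633 billion.
ΔM = M₂ − M₁ = 9117.3633 − 3614.2821 = 5503.0812 billion.

R$5503 billion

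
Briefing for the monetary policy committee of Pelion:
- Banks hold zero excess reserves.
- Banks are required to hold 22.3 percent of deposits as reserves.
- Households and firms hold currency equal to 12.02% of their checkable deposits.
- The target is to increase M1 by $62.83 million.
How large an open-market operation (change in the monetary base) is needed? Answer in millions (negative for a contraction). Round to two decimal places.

$19.25 million

The money multiplier is m = (1 + c) / (rr + c) = (1 + 0.1202) / (0.223 + 0.1202) ≈ 3.26399.
ΔMB = ΔM / m = (+62.83) / 3.26399 ≈ 19.2494 million.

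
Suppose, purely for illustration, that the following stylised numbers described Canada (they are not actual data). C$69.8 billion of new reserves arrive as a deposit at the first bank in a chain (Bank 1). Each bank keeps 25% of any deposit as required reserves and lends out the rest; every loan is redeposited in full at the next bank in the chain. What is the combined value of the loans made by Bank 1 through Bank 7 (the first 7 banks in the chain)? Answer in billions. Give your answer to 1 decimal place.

C$181.4 billion

Bank i lends (1 − rr)^i of the original deposit: Bank 1 lends 69.8·0.7500 = 52.3500, Bank 2 lends 69.8·0.7500² = 39.2625, and so on.
Summing a geometric series: total = 69.8·[0.7500·(1 − 0.7500^7) / (1 − 0.7500)] ≈ 181.4485 billion.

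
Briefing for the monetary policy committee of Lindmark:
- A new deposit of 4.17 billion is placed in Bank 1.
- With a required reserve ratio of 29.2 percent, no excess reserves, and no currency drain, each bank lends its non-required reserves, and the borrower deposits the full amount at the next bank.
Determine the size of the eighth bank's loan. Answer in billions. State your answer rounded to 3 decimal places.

Each bank lends a fraction (1 − rr) = 0.7080 of the deposit it receives, so Bank 8 receives 4.17·0.7080^7 and lends 4.17·0.7080^8 ≈ 0.2633 billion.

0.263 billion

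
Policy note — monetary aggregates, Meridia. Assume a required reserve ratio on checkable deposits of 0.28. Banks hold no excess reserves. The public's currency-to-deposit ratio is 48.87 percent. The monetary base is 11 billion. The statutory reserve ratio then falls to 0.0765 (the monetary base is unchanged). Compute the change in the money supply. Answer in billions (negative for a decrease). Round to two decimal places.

7.67 billion

Initially m₁ = (1 + 0.4887) / (0.28 + 0.4887) ≈ 1.93665, so M₁ = 1.93665 × 11 ≈ 21.3031 billion.
After the change m₂ = (1 + 0.4887) / (0.0765 + 0.4887) ≈ 2.63393, so M₂ = 2.63393 × 11 ≈ 28.9732 billion.
ΔM = M₂ − M₁ = 28.9732 − 21.3031 = 7.6701 billion.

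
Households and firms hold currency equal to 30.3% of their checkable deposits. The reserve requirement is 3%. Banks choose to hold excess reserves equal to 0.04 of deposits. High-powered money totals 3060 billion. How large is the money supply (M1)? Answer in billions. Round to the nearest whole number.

10689 billion

The money multiplier is m = (1 + c) / (rr + e + c) = (1 + 0.303) / (0.03 + 0.04 + 0.303) ≈ 3.49330.
So M = m × MB = 3.49330 × 3060 = 10689.498 billion.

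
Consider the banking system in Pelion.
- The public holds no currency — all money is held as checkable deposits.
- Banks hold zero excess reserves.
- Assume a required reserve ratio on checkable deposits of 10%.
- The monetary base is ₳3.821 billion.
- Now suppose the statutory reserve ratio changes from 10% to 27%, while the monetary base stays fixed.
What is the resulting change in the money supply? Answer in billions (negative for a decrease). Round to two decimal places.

-24.06 billion

Initially m₁ = 1 / (0.1) = 10, so M₁ = 10 × 3.821 = 38.21 billion.
After the change m₂ = 1 / (0.27) ≈ 3.7037, so M₂ = 3.7037 × 3.821 ≈ 14.1518 billion.
ΔM = M₂ − M₁ = 14.1518 − 38.21 = -24.0582 billion.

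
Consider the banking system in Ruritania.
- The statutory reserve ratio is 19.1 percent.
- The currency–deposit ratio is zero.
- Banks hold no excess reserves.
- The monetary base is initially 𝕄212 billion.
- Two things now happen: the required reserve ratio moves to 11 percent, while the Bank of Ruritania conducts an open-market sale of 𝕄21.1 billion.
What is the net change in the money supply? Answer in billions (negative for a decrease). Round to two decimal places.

Before: m₁ = 1 / (0.191) ≈ 5.235602, MB₁ = 212, so M₁ = 5.235602 × 212 ≈ 1109.9476 billion.
After: m₂ = 1 / (0.11) ≈ 9.090909, MB₂ = 212 − 21.1 = 190.9, so M₂ = 9.090909 × 190.9 ≈ 1735.4545 billion.
ΔM = M₂ − M₁ = 1735.4545 − 1109.9476 = 625.5069 billion.

𝕄625.51 billion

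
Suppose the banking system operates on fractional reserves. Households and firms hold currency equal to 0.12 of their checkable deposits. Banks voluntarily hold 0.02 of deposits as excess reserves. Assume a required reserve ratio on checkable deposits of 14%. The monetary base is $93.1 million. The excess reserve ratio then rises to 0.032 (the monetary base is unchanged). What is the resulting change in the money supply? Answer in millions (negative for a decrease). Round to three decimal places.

Initially m₁ = (1 + 0.12) / (0.14 + 0.02 + 0.12) = 4, so M₁ = 4 × 93.1 = 372.4 million.
After the change m₂ = (1 + 0.12) / (0.14 + 0.032 + 0.12) ≈ 3.835616, so M₂ = 3.835616 × 93.1 ≈ 357.0958 million.
ΔM = M₂ − M₁ = 357.0958 − 372.4 = -15.3042 million.

-15.304 million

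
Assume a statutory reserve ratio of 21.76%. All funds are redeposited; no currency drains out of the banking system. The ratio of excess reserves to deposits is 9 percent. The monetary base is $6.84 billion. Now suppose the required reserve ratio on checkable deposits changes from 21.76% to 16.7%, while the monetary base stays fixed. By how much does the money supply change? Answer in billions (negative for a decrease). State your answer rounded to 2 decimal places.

Initially m₁ = 1 / (0.2176 + 0.09) ≈ 3.2510, so M₁ = 3.2510 × 6.84 ≈ 22.2368 billion.
After the change m₂ = 1 / (0.167 + 0.09) ≈ 3.8911, so M₂ = 3.8911 × 6.84 ≈ 26.6151 billion.
ΔM = M₂ − M₁ = 26.6151 − 22.2368 = 4.3783 billion.

$4.38 billion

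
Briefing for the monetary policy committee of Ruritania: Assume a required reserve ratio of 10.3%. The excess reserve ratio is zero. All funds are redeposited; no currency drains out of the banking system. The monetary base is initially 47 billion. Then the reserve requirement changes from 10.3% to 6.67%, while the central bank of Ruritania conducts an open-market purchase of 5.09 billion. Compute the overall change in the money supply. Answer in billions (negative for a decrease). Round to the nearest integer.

Before: m₁ = 1 / (0.103) ≈ 9.7087, MB₁ = 47, so M₁ = 9.7087 × 47 = 456.3089 billion.
After: m₂ = 1 / (0.0667) ≈ 14.9925, MB₂ = 47 + 5.09 = 52.09, so M₂ = 14.9925 × 52.09 ≈ 780.9593 billion.
ΔM = M₂ − M₁ = 780.9593 − 456.3089 = 324.6504 billion.

325 billion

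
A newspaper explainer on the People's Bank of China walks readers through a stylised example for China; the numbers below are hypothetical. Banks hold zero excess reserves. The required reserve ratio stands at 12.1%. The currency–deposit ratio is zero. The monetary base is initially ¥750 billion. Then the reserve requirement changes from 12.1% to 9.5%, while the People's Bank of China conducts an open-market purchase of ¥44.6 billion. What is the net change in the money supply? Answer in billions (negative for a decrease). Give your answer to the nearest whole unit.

Before: m₁ = 1 / (0.121) ≈ 8.2645, MB₁ = 750, so M₁ = 8.2645 × 750 = 6198.375 billion.
After: m₂ = 1 / (0.095) ≈ 10.5263, MB₂ = 750 + 44.6 = 794.6, so M₂ = 10.5263 × 794.6 ≈ 8364.198 billion.
ΔM = M₂ − M₁ = 8364.198 − 6198.375 = 2165.823 billion.

¥2166 billion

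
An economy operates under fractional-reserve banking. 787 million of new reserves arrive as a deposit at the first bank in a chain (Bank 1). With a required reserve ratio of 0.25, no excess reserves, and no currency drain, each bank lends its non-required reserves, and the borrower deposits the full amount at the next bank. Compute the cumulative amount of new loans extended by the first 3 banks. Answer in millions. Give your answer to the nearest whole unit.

Bank i lends (1 − rr)^i of the original deposit: Bank 1 lends 787·0.7500 = 590.2500, Bank 2 lends 787·0.7500² = 442.6875, and so on.
Summing a geometric series: total = 787·[0.7500·(1 − 0.7500^3) / (1 − 0.7500)] ≈ 1364.9531 million.

1365 million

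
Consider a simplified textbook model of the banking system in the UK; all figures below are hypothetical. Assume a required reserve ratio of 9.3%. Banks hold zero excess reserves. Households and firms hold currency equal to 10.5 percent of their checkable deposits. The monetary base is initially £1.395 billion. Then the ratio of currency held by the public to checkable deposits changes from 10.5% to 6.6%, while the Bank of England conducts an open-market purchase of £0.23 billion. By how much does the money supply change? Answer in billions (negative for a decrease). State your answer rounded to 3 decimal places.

Before: m₁ = (1 + 0.105) / (0.093 + 0.105) ≈ 5.58081, MB₁ = 1.395, so M₁ = 5.58081 × 1.395 ≈ 7.7852 billion.
After: m₂ = (1 + 0.066) / (0.093 + 0.066) ≈ 6.70440, MB₂ = 1.395 + 0.23 = 1.625, so M₂ = 6.70440 × 1.625 ≈ 10.8946 billion.
ΔM = M₂ − M₁ = 10.8946 − 7.7852 = 3.1094 billion.

£3.109 billion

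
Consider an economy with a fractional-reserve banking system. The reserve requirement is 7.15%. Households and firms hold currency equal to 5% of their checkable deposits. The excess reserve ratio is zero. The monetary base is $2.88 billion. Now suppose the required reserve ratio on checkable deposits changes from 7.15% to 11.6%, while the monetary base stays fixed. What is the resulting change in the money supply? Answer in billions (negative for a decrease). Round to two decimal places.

-6.67 billion

Initially m₁ = (1 + 0.05) / (0.0715 + 0.05) ≈ 8.6420, so M₁ = 8.6420 × 2.88 ≈ 24.889 billion.
After the change m₂ = (1 + 0.05) / (0.116 + 0.05) ≈ 6.3253, so M₂ = 6.3253 × 2.88 ≈ 18.2169 billion.
ΔM = M₂ − M₁ = 18.2169 − 24.889 = -6.6721 billion.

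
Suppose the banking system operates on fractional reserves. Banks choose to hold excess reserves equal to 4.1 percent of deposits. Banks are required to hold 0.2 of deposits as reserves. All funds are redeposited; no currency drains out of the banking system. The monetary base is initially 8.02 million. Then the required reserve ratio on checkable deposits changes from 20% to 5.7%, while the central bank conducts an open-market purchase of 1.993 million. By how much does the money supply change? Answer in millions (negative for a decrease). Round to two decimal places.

68.90 million

Before: m₁ = 1 / (0.2 + 0.041) ≈ 4.14938, MB₁ = 8.02, so M₁ = 4.14938 × 8.02 ≈ 33.278 million.
After: m₂ = 1 / (0.057 + 0.041) ≈ 10.20408, MB₂ = 8.02 + 1.993 = 10.013, so M₂ = 10.20408 × 10.013 ≈ 102.1735 million.
ΔM = M₂ − M₁ = 102.1735 − 33.278 = 68.8955 million.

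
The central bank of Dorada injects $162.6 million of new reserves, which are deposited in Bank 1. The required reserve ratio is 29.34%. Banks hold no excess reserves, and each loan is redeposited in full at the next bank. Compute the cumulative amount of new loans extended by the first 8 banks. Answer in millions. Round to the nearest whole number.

$367 million

Bank i lends (1 − rr)^i of the original deposit: Bank 1 lends 162.6·0.7066 ≈ 114.8932, Bank 2 lends 162.6·0.7066² ≈ 81.1835, and so on.
Summing a geometric series: total = 162.6·[0.7066·(1 − 0.7066^8) / (1 − 0.7066)] ≈ 367.2577 million.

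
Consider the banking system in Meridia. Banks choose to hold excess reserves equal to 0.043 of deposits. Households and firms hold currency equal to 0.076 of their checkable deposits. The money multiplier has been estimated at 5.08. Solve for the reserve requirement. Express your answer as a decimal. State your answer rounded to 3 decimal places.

0.093

Using m = 5.08. Since m = (1 + c)/(c + rr + e), the denominator satisfies c + rr + e = (1 + c)/m = (1 + 0.076) / 5.08 ≈ 0.211811.
With c = 0.076 and e = 0.043, the reserve requirement is 0.211811 − 0.076 − 0.043 = 0.092811.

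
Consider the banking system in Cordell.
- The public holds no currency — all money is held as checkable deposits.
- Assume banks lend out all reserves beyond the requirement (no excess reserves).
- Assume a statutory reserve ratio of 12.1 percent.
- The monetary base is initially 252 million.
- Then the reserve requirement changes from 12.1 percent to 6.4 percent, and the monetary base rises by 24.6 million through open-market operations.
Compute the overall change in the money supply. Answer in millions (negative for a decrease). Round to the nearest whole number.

2239 million

Before: m₁ = 1 / (0.121) ≈ 8.2645, MB₁ = 252, so M₁ = 8.2645 × 252 = 2082.654 million.
After: m₂ = 1 / (0.064) = 15.6250, MB₂ = 252 + 24.6 = 276.6, so M₂ = 15.6250 × 276.6 = 4321.875 million.
ΔM = M₂ − M₁ = 4321.875 − 2082.654 = 2239.221 million.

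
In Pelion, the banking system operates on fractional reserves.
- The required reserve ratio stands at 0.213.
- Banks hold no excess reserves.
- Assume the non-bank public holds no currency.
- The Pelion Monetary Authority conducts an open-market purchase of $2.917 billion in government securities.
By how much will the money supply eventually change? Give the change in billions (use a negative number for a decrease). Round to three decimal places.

The simple money multiplier is m = 1/rr = 1/0.213 ≈ 4.69484.
An open-market purchase increases the monetary base by 2.917 billion, so ΔM = m × ΔMB = 4.69484 × 2.917 ≈ 13.6948 billion.

$13.695 billion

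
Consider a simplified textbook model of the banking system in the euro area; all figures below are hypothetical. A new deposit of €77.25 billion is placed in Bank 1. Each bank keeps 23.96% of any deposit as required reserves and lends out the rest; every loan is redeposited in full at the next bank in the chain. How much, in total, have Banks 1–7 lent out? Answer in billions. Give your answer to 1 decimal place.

€209.1 billion

Bank i lends (1 − rr)^i of the original deposit: Bank 1 lends 77.25·0.7604 = 58.7409, Bank 2 lends 77.25·0.7604² ≈ 44.6666, and so on.
Summing a geometric series: total = 77.25·[0.7604·(1 − 0.7604^7) / (1 − 0.7604)] ≈ 209.1254 billion.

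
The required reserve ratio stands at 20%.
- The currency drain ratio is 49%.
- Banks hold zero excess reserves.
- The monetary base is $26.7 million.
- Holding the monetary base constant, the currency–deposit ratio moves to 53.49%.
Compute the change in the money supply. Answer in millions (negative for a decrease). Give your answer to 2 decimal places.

-1.89 million

Initially m₁ = (1 + 0.49) / (0.2 + 0.49) ≈ 2.15942, so M₁ = 2.15942 × 26.7 ≈ 57.6565 million.
After the change m₂ = (1 + 0.5349) / (0.2 + 0.5349) ≈ 2.08858, so M₂ = 2.08858 × 26.7 ≈ 55.7651 million.
ΔM = M₂ − M₁ = 55.7651 − 57.6565 = -1.8914 million.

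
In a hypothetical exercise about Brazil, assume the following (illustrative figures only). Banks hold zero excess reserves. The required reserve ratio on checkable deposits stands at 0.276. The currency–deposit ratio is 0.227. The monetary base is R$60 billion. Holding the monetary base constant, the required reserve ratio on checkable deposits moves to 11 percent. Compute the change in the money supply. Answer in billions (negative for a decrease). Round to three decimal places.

R$72.095 billion

Initially m₁ = (1 + 0.227) / (0.276 + 0.227) ≈ 2.439364, so M₁ = 2.439364 × 60 ≈ 146.3618 billion.
After the change m₂ = (1 + 0.227) / (0.11 + 0.227) ≈ 3.640950, so M₂ = 3.640950 × 60 = 218.457 billion.
ΔM = M₂ − M₁ = 218.457 − 146.3618 = 72.0952 billion.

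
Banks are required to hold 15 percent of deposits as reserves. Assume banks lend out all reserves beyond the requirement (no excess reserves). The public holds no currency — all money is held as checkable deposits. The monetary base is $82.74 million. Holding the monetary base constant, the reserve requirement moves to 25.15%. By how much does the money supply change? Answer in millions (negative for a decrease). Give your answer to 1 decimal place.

Initially m₁ = 1 / (0.15) ≈ 6.6667, so M₁ = 6.6667 × 82.74 ≈ 551.6028 million.
After the change m₂ = 1 / (0.2515) ≈ 3.9761, so M₂ = 3.9761 × 82.74 ≈ 328.9825 million.
ΔM = M₂ − M₁ = 328.9825 − 551.6028 = -222.6203 million.

-222.6 million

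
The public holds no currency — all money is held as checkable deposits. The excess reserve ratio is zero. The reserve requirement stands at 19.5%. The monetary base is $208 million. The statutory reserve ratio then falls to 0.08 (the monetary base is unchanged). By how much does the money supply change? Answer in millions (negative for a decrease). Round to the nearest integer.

Initially m₁ = 1 / (0.195) ≈ 5.1282, so M₁ = 5.1282 × 208 = 1066.6656 million.
After the change m₂ = 1 / (0.08) = 12.5, so M₂ = 12.5 × 208 = 2600 million.
ΔM = M₂ − M₁ = 2600 − 1066.6656 = 1533.3344 million.

$1533 million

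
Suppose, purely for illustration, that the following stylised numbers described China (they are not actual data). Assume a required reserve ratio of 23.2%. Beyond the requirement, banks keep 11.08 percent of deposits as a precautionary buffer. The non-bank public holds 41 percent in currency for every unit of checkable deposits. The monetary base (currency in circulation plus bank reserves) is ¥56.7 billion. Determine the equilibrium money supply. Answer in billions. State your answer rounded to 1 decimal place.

¥106.2 billion

The money multiplier is m = (1 + c) / (rr + e + c) = (1 + 0.41) / (0.232 + 0.1108 + 0.41) ≈ 1.8730.
So M = m × MB = 1.8730 × 56.7 = 106.1991 billion.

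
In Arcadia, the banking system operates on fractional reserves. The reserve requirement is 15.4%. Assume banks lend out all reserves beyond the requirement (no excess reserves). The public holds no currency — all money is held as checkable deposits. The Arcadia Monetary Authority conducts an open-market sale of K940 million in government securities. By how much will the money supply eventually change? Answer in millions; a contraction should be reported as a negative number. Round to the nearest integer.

-6104 million

The simple money multiplier is m = 1/rr = 1/0.154 ≈ 6.4935.
An open-market sale reduces the monetary base by 940 million, so ΔM = m × ΔMB = 6.4935 × (−940) = -6103.89 million.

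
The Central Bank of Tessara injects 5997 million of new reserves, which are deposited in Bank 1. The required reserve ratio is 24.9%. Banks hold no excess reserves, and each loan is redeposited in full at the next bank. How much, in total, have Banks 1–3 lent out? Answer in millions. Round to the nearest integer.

10426 million

Bank i lends (1 − rr)^i of the original deposit: Bank 1 lends 5997·0.7510 = 4503.7470, Bank 2 lends 5997·0.7510² ≈ 3382.3140, and so on.
Summing a geometric series: total = 5997·[0.7510·(1 − 0.7510^3) / (1 − 0.7510)] ≈ 10426.1788 million.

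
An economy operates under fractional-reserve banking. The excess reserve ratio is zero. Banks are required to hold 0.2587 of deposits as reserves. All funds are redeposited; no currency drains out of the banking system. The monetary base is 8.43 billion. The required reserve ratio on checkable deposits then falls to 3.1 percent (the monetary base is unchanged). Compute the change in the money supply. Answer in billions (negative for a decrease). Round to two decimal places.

239.35 billion

Initially m₁ = 1 / (0.2587) ≈ 3.8655, so M₁ = 3.8655 × 8.43 ≈ 32.5862 billion.
After the change m₂ = 1 / (0.031) ≈ 32.2581, so M₂ = 32.2581 × 8.43 ≈ 271.9358 billion.
ΔM = M₂ − M₁ = 271.9358 − 32.5862 = 239.3496 billion.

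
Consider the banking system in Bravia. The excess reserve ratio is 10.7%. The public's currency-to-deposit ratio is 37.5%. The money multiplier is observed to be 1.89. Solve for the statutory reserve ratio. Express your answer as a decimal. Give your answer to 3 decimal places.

Using m = 1.89. Since m = (1 + c)/(c + rr + e), the denominator satisfies c + rr + e = (1 + c)/m = (1 + 0.375) / 1.89 ≈ 0.727513.
With c = 0.375 and e = 0.107, the statutory reserve ratio is 0.727513 − 0.375 − 0.107 = 0.245513.

0.246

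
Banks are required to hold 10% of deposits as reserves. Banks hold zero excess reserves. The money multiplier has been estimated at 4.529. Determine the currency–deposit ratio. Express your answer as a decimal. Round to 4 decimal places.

Using m = 4.529. From m = (1 + c)/(c + rr + e), rearranging gives 1 + c = m·(c + rr + e), so c·(1 − m) = m·(rr + e) − 1.
Hence c = [m·(rr + e) − 1]/(1 − m) = [4.529 × (0.1 + 0) − 1] / (1 − 4.529) ≈ 0.155030.

0.1550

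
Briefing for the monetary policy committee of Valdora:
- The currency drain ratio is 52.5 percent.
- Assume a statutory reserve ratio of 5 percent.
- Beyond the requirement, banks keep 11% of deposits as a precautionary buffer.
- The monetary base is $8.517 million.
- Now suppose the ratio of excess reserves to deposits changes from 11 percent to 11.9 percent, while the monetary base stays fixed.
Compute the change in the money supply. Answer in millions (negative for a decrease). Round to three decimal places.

-0.246 million

Initially m₁ = (1 + 0.525) / (0.05 + 0.11 + 0.525) ≈ 2.22628, so M₁ = 2.22628 × 8.517 ≈ 18.9612 million.
After the change m₂ = (1 + 0.525) / (0.05 + 0.119 + 0.525) ≈ 2.19741, so M₂ = 2.19741 × 8.517 ≈ 18.7153 million.
ΔM = M₂ − M₁ = 18.7153 − 18.9612 = -0.2459 million.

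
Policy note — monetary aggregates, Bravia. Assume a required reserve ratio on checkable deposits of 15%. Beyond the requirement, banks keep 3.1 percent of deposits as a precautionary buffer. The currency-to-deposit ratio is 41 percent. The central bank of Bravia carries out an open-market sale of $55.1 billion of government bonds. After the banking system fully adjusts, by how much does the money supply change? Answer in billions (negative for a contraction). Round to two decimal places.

-131.46 billion

The money multiplier is m = (1 + c) / (rr + e + c) = (1 + 0.41) / (0.15 + 0.031 + 0.41) ≈ 2.38579.
The sale removes 55.1 billion of base, so ΔM = m × ΔMB = 2.38579 × (−55.1) ≈ -131.457 billion.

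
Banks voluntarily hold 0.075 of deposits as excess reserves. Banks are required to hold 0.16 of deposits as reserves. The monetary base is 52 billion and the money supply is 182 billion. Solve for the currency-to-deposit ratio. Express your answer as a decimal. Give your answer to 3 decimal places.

Using m = M/MB = 182/52 = 3.500000. From m = (1 + c)/(c + rr + e), rearranging gives 1 + c = m·(c + rr + e), so c·(1 − m) = m·(rr + e) − 1.
Hence c = [m·(rr + e) − 1]/(1 − m) = [3.500000 × (0.16 + 0.075) − 1] / (1 − 3.500000) = 0.071000.

0.071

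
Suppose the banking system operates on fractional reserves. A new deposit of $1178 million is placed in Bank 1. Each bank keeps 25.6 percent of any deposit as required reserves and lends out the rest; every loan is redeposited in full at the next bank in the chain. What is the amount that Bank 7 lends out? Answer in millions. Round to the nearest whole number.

Each bank lends a fraction (1 − rr) = 0.7440 of the deposit it receives, so Bank 7 receives 1178·0.7440^6 and lends 1178·0.7440^7 ≈ 148.6469 million.

$149 million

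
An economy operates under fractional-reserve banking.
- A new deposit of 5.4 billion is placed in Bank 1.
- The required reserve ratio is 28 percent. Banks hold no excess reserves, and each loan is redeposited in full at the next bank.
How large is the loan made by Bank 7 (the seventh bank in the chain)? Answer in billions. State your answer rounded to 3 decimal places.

Each bank lends a fraction (1 − rr) = 0.7200 of the deposit it receives, so Bank 7 receives 5.4·0.7200^6 and lends 5.4·0.7200^7 ≈ 0.5417 billion.

0.542 billion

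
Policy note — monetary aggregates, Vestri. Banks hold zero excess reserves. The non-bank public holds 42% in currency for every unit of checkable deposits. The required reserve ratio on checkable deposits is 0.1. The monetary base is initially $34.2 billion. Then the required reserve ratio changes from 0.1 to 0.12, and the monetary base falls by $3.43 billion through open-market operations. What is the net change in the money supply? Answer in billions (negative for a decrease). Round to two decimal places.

Before: m₁ = (1 + 0.42) / (0.1 + 0.42) ≈ 2.73077, MB₁ = 34.2, so M₁ = 2.73077 × 34.2 ≈ 93.3923 billion.
After: m₂ = (1 + 0.42) / (0.12 + 0.42) ≈ 2.62963, MB₂ = 34.2 − 3.43 = 30.77, so M₂ = 2.62963 × 30.77 ≈ 80.9137 billion.
ΔM = M₂ − M₁ = 80.9137 − 93.3923 = -12.4786 billion.

-12.48 billion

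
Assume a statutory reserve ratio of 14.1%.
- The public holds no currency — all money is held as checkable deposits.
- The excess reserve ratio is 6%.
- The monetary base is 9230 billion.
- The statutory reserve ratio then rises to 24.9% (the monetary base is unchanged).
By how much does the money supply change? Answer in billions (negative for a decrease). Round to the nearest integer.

-16050 billion

Initially m₁ = 1 / (0.141 + 0.06) ≈ 4.97512, so M₁ = 4.97512 × 9230 = 45920.3576 billion.
After the change m₂ = 1 / (0.249 + 0.06) ≈ 3.23625, so M₂ = 3.23625 × 9230 = 29870.5875 billion.
ΔM = M₂ − M₁ = 29870.5875 − 45920.3576 = -16049.7701 billion.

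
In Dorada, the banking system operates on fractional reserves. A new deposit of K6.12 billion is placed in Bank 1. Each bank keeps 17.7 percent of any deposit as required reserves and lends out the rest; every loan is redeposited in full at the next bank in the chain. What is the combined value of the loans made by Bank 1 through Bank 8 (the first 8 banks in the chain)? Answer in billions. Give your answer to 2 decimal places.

K22.47 billion

Bank i lends (1 − rr)^i of the original deposit: Bank 1 lends 6.12·0.8230 ≈ 5.0368, Bank 2 lends 6.12·0.8230² ≈ 4.1453, and so on.
Summing a geometric series: total = 6.12·[0.8230·(1 − 0.8230^8) / (1 − 0.8230)] ≈ 22.4670 billion.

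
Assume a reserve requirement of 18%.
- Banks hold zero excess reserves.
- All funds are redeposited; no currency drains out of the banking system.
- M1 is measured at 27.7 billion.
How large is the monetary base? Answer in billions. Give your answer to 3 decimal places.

4.986 billion

With no currency drain and no excess reserves, the money multiplier is m = 1/rr = 1/0.18 ≈ 5.555556.
The monetary base is MB = M / m = 27.7 / 5.555556 ≈ 4.986 billion.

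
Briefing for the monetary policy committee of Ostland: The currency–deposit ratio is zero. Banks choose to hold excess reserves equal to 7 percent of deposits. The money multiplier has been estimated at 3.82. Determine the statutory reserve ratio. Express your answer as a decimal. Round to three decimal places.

0.192

Using m = 3.82. Since m = (1 + c)/(c + rr + e), the denominator satisfies c + rr + e = (1 + c)/m = (1 + 0) / 3.82 ≈ 0.261780.
With c = 0 and e = 0.07, the statutory reserve ratio is 0.261780 − 0 − 0.07 = 0.19178.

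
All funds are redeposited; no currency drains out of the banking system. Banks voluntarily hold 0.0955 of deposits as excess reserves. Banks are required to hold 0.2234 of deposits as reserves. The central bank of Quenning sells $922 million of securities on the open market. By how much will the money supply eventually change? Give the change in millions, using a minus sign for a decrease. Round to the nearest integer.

The money multiplier is m = 1 / (rr + e) = 1 / (0.2234 + 0.0955) ≈ 3.1358.
The sale removes 922 million of base, so ΔM = m × ΔMB = 3.1358 × (−922) = -2891.2076 million.

-2891 million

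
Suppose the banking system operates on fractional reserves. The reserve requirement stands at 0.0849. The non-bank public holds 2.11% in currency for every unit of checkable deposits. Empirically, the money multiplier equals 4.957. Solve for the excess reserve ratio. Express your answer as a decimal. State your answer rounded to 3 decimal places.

Using m = 4.957. Since m = (1 + c)/(c + rr + e), the denominator satisfies c + rr + e = (1 + c)/m = (1 + 0.0211) / 4.957 ≈ 0.205992.
With c = 0.0211 and rr = 0.0849, the excess reserve ratio is 0.205992 − 0.0211 − 0.0849 = 0.099992.

0.100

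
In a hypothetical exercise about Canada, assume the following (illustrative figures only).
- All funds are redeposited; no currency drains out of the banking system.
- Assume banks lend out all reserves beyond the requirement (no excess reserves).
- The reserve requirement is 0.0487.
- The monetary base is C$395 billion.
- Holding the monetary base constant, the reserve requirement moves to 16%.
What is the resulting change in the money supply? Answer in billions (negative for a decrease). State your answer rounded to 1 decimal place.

-5642.1 billion

Initially m₁ = 1 / (0.0487) ≈ 20.53388, so M₁ = 20.53388 × 395 = 8110.8826 billion.
After the change m₂ = 1 / (0.16) = 6.25, so M₂ = 6.25 × 395 = 2468.75 billion.
ΔM = M₂ − M₁ = 2468.75 − 8110.8826 = -5642.1326 billion.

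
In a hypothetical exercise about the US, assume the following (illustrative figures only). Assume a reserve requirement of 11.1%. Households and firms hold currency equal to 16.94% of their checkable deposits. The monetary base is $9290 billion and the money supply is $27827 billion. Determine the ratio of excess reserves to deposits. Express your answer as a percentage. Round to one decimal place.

Using m = M/MB = 27827/9290 ≈ 2.995371. Since m = (1 + c)/(c + rr + e), the denominator satisfies c + rr + e = (1 + c)/m = (1 + 0.1694) / 2.995371 ≈ 0.390402.
With c = 0.1694 and rr = 0.111, the ratio of excess reserves to deposits is 0.390402 − 0.1694 − 0.111 = 0.110002.

11.0%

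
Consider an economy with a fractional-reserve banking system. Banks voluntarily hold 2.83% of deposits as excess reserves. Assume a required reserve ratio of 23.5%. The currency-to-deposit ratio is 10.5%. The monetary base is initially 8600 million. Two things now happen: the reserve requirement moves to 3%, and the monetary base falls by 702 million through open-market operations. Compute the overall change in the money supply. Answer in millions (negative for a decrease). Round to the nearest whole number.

27641 million

Before: m₁ = (1 + 0.105) / (0.235 + 0.0283 + 0.105) ≈ 3.00027, MB₁ = 8600, so M₁ = 3.00027 × 8600 = 25802.322 million.
After: m₂ = (1 + 0.105) / (0.03 + 0.0283 + 0.105) ≈ 6.76669, MB₂ = 8600 − 702 = 7898, so M₂ = 6.76669 × 7898 ≈ 53443.3176 million.
ΔM = M₂ − M₁ = 53443.3176 − 25802.322 = 27640.9956 million.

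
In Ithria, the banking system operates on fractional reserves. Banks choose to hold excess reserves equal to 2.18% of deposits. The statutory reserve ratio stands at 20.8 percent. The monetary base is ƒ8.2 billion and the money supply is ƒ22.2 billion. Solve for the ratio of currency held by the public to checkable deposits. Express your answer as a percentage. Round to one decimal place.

Using m = M/MB = 22.2/8.2 ≈ 2.707317. From m = (1 + c)/(c + rr + e), rearranging gives 1 + c = m·(c + rr + e), so c·(1 − m) = m·(rr + e) − 1.
Hence c = [m·(rr + e) − 1]/(1 − m) = [2.707317 × (0.208 + 0.0218) − 1] / (1 − 2.707317) ≈ 0.221317.

22.1%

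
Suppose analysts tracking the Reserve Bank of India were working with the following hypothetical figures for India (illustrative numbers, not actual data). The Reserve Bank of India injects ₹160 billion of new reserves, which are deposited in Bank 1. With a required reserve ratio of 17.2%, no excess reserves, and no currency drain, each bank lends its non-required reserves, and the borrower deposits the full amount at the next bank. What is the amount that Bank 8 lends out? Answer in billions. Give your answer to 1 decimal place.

Each bank lends a fraction (1 − rr) = 0.8280 of the deposit it receives, so Bank 8 receives 160·0.8280^7 and lends 160·0.8280^8 ≈ 35.3478 billion.

₹35.3 billion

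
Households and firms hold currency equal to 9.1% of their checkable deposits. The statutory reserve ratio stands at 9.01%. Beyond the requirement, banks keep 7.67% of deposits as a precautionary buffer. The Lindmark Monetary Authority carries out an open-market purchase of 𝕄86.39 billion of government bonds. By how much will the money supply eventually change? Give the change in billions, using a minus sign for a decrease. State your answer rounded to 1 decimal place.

The money multiplier is m = (1 + c) / (rr + e + c) = (1 + 0.091) / (0.0901 + 0.0767 + 0.091) ≈ 4.2320.
The purchase adds 86.39 billion of base, so ΔM = m × ΔMB = 4.2320 × (+86.39) ≈ 365.6025 billion.

𝕄365.6 billion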